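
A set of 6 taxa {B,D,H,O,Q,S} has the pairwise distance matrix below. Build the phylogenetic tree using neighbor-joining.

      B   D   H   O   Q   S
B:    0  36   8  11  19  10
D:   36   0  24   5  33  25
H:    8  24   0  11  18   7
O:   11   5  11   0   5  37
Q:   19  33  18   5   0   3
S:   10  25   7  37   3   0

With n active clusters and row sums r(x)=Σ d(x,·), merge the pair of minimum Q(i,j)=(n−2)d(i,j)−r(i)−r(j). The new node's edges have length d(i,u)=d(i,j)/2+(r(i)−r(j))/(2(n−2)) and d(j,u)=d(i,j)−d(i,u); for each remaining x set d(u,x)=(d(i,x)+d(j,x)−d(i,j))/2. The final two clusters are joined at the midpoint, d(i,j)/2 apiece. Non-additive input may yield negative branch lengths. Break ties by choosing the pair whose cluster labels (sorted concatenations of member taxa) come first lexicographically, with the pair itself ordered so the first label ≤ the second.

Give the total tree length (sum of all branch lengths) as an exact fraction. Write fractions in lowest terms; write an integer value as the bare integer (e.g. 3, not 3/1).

step 1: merge (D,O) at d=5, Q=-172; branch lengths D→37/4, O→-17/4; new cluster DO
  updated: d(B,DO)=21, d(DO,H)=15, d(DO,Q)=33/2, d(DO,S)=57/2
step 2: merge (Q,S) at d=3, Q=-96; branch lengths Q→17/6, S→1/6; new cluster QS
  updated: d(B,QS)=13, d(DO,QS)=21, d(H,QS)=11
step 3: merge (B,QS) at d=13, Q=-61; branch lengths B→23/4, QS→29/4; new cluster BQS
  updated: d(BQS,DO)=29/2, d(BQS,H)=3
step 4: merge (BQS,DO) at d=29/2, Q=-65/2; branch lengths BQS→5/4, DO→53/4; new cluster BDOQS
  updated: d(BDOQS,H)=7/4
step 5: merge (BDOQS,H) at d=7/4; branch lengths BDOQS→7/8, H→7/8; new cluster BDHOQS
final tree: (((B:23/4,(Q:17/6,S:1/6):29/4):5/4,(D:37/4,O:-17/4):53/4):7/8,H:7/8)
total length: 149/4

149/4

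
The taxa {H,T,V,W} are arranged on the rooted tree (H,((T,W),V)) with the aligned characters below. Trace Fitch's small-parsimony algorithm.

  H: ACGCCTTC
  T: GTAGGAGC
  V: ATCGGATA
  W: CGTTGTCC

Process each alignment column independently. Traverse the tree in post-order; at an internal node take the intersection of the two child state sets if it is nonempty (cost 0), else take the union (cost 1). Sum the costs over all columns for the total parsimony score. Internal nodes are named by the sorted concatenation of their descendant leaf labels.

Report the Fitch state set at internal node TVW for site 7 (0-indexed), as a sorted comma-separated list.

site 0, node TW: T={G} ∪ W={C} → {C,G} (+1)
site 0, node TVW: TW={C,G} ∪ V={A} → {A,C,G} (+1)
site 0, node HTVW: H={A} ∩ TVW={A,C,G} → {A} (+0)
site 1, node TW: T={T} ∪ W={G} → {G,T} (+1)
site 1, node TVW: TW={G,T} ∩ V={T} → {T} (+0)
site 1, node HTVW: H={C} ∪ TVW={T} → {C,T} (+1)
site 2, node TW: T={A} ∪ W={T} → {A,T} (+1)
site 2, node TVW: TW={A,T} ∪ V={C} → {A,C,T} (+1)
site 2, node HTVW: H={G} ∪ TVW={A,C,T} → {A,C,G,T} (+1)
site 3, node TW: T={G} ∪ W={T} → {G,T} (+1)
site 3, node TVW: TW={G,T} ∩ V={G} → {G} (+0)
site 3, node HTVW: H={C} ∪ TVW={G} → {C,G} (+1)
site 4, node TW: T={G} ∩ W={G} → {G} (+0)
site 4, node TVW: TW={G} ∩ V={G} → {G} (+0)
site 4, node HTVW: H={C} ∪ TVW={G} → {C,G} (+1)
site 5, node TW: T={A} ∪ W={T} → {A,T} (+1)
site 5, node TVW: TW={A,T} ∩ V={A} → {A} (+0)
site 5, node HTVW: H={T} ∪ TVW={A} → {A,T} (+1)
site 6, node TW: T={G} ∪ W={C} → {C,G} (+1)
site 6, node TVW: TW={C,G} ∪ V={T} → {C,G,T} (+1)
site 6, node HTVW: H={T} ∩ TVW={C,G,T} → {T} (+0)
site 7, node TW: T={C} ∩ W={C} → {C} (+0)
site 7, node TVW: TW={C} ∪ V={A} → {A,C} (+1)
site 7, node HTVW: H={C} ∩ TVW={A,C} → {C} (+0)
per-site changes: [2, 2, 3, 2, 1, 2, 2, 1]; total = 15

A,C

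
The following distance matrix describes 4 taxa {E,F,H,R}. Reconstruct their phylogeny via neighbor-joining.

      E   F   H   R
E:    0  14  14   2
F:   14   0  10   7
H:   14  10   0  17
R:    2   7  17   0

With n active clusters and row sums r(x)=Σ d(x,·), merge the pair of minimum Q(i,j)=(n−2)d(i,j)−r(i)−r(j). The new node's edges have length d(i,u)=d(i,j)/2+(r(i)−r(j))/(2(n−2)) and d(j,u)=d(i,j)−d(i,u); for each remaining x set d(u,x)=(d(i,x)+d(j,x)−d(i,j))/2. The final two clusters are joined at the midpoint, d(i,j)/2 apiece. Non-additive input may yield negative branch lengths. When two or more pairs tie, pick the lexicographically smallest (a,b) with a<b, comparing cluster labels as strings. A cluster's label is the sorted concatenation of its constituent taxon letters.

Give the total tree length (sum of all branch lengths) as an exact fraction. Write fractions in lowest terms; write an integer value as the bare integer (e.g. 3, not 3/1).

19

iteration 1: select E,R (d=2, Q=-52); attach at lengths (2, 0); label the merged cluster ER
  updated: d(ER,F)=19/2, d(ER,H)=29/2
iteration 2: select ER,F (d=19/2, Q=-34); attach at lengths (7, 5/2); label the merged cluster EFR
  updated: d(EFR,H)=15/2
iteration 3: select EFR,H (d=15/2); attach at lengths (15/4, 15/4); label the merged cluster EFHR
final tree: (((E:2,R:0):7,F:5/2):15/4,H:15/4)
total length: 19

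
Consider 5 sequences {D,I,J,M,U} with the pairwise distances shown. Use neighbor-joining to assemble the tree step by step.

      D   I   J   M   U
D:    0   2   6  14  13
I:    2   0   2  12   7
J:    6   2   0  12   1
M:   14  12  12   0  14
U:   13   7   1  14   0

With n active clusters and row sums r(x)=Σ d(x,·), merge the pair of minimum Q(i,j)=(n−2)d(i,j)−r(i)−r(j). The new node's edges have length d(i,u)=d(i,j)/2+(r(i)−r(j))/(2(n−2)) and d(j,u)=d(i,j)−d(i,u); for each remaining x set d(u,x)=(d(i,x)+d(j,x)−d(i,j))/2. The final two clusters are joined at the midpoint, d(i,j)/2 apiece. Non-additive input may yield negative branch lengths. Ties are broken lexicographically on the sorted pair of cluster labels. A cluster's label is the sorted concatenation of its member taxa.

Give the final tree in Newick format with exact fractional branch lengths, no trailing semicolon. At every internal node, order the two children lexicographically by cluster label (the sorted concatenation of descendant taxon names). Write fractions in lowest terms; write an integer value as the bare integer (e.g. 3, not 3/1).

iteration 1: select J,U (d=1, Q=-53); attach at lengths (-11/6, 17/6); label the merged cluster JU
  updated: d(D,JU)=9, d(I,JU)=4, d(JU,M)=25/2
iteration 2: select D,I (d=2, Q=-39); attach at lengths (11/4, -3/4); label the merged cluster DI
  updated: d(DI,JU)=11/2, d(DI,M)=12
iteration 3: select DI,JU (d=11/2, Q=-30); attach at lengths (5/2, 3); label the merged cluster DIJU
  updated: d(DIJU,M)=19/2
iteration 4: select DIJU,M (d=19/2); attach at lengths (19/4, 19/4); label the merged cluster DIJMU
final tree: (((D:11/4,I:-3/4):5/2,(J:-11/6,U:17/6):3):19/4,M:19/4)
total length: 18

(((D:11/4,I:-3/4):5/2,(J:-11/6,U:17/6):3):19/4,M:19/4)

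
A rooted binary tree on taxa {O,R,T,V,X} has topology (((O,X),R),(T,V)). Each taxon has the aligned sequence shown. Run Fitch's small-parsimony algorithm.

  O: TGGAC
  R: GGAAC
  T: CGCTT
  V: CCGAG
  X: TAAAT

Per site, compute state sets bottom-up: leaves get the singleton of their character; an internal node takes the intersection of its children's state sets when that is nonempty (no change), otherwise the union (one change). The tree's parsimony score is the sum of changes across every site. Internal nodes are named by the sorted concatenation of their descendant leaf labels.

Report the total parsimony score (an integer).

OX@0: {T} ∩ {T} = {T} (intersection, +0)
ORX@0: {T} ∪ {G} = {G,T} (union, +1)
TV@0: {C} ∩ {C} = {C} (intersection, +0)
ORTVX@0: {G,T} ∪ {C} = {C,G,T} (union, +1)
OX@1: {G} ∪ {A} = {A,G} (union, +1)
ORX@1: {A,G} ∩ {G} = {G} (intersection, +0)
TV@1: {G} ∪ {C} = {C,G} (union, +1)
ORTVX@1: {G} ∩ {C,G} = {G} (intersection, +0)
OX@2: {G} ∪ {A} = {A,G} (union, +1)
ORX@2: {A,G} ∩ {A} = {A} (intersection, +0)
TV@2: {C} ∪ {G} = {C,G} (union, +1)
ORTVX@2: {A} ∪ {C,G} = {A,C,G} (union, +1)
OX@3: {A} ∩ {A} = {A} (intersection, +0)
ORX@3: {A} ∩ {A} = {A} (intersection, +0)
TV@3: {T} ∪ {A} = {A,T} (union, +1)
ORTVX@3: {A} ∩ {A,T} = {A} (intersection, +0)
OX@4: {C} ∪ {T} = {C,T} (union, +1)
ORX@4: {C,T} ∩ {C} = {C} (intersection, +0)
TV@4: {T} ∪ {G} = {G,T} (union, +1)
ORTVX@4: {C} ∪ {G,T} = {C,G,T} (union, +1)
per-site changes: [2, 2, 3, 1, 3]; total = 11

11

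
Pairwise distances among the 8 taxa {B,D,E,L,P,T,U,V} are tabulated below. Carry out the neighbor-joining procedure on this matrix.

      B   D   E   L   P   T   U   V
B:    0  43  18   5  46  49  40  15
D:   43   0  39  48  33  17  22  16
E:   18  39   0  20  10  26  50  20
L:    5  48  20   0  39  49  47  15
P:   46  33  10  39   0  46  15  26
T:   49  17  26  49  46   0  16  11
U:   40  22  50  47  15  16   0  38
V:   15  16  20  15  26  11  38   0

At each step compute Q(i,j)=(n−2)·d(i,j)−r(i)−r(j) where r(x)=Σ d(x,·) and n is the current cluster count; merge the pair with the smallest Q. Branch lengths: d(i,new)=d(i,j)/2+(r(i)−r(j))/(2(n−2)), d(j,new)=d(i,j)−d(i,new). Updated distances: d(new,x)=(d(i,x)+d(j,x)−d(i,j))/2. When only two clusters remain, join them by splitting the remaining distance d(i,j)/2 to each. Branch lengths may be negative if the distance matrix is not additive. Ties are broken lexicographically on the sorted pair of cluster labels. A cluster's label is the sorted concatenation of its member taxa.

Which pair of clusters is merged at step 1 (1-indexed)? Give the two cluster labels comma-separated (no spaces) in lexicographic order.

B,L

1. join B+L (d=5, Q=-409) ⇒ BL; edges |B|=23/12, |L|=37/12
  updated: d(BL,D)=43, d(BL,E)=33/2, d(BL,P)=40, d(BL,T)=93/2, d(BL,U)=41, d(BL,V)=25/2
2. join E+P (d=10, Q=-563/2) ⇒ EP; edges |E|=83/20, |P|=117/20
  updated: d(BL,EP)=93/4, d(D,EP)=31, d(EP,T)=31, d(EP,U)=55/2, d(EP,V)=18
3. join BL+V (d=25/2, Q=-847/4) ⇒ BLV; edges |BL|=483/32, |V|=-83/32
  updated: d(BLV,D)=93/4, d(BLV,EP)=115/8, d(BLV,T)=45/2, d(BLV,U)=133/4
4. join BLV+EP (d=115/8, Q=-1233/8) ⇒ BELPV; edges |BLV|=87/16, |EP|=143/16
  updated: d(BELPV,D)=319/16, d(BELPV,T)=313/16, d(BELPV,U)=371/16
5. join BELPV+D (d=319/16, Q=-327/4) ⇒ BDELPV; edges |BELPV|=349/32, |D|=289/32
  updated: d(BDELPV,T)=133/16, d(BDELPV,U)=101/8
6. join BDELPV+T (d=133/16, Q=-591/16) ⇒ BDELPTV; edges |BDELPV|=79/32, |T|=187/32
  updated: d(BDELPTV,U)=325/32
7. join BDELPTV+U (d=325/32) ⇒ BDELPTUV; edges |BDELPTV|=325/64, |U|=325/64
final tree: ((((((B:23/12,L:37/12):483/32,V:-83/32):87/16,(E:83/20,P:117/20):143/16):349/32,D:289/32):79/32,T:187/32):325/64,U:325/64)
total length: 2569/32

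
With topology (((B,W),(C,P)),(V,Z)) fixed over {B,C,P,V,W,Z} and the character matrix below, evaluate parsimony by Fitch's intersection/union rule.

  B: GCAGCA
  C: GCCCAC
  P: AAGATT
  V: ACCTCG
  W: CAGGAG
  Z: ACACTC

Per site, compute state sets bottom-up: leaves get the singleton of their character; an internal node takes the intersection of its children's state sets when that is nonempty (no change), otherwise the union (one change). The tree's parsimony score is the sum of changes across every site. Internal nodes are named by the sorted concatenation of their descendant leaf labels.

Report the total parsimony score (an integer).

BW@0: {G} ∪ {C} = {C,G} (union, +1)
CP@0: {G} ∪ {A} = {A,G} (union, +1)
BCPW@0: {C,G} ∩ {A,G} = {G} (intersection, +0)
VZ@0: {A} ∩ {A} = {A} (intersection, +0)
BCPVWZ@0: {G} ∪ {A} = {A,G} (union, +1)
BW@1: {C} ∪ {A} = {A,C} (union, +1)
CP@1: {C} ∪ {A} = {A,C} (union, +1)
BCPW@1: {A,C} ∩ {A,C} = {A,C} (intersection, +0)
VZ@1: {C} ∩ {C} = {C} (intersection, +0)
BCPVWZ@1: {A,C} ∩ {C} = {C} (intersection, +0)
BW@2: {A} ∪ {G} = {A,G} (union, +1)
CP@2: {C} ∪ {G} = {C,G} (union, +1)
BCPW@2: {A,G} ∩ {C,G} = {G} (intersection, +0)
VZ@2: {C} ∪ {A} = {A,C} (union, +1)
BCPVWZ@2: {G} ∪ {A,C} = {A,C,G} (union, +1)
BW@3: {G} ∩ {G} = {G} (intersection, +0)
CP@3: {C} ∪ {A} = {A,C} (union, +1)
BCPW@3: {G} ∪ {A,C} = {A,C,G} (union, +1)
VZ@3: {T} ∪ {C} = {C,T} (union, +1)
BCPVWZ@3: {A,C,G} ∩ {C,T} = {C} (intersection, +0)
BW@4: {C} ∪ {A} = {A,C} (union, +1)
CP@4: {A} ∪ {T} = {A,T} (union, +1)
BCPW@4: {A,C} ∩ {A,T} = {A} (intersection, +0)
VZ@4: {C} ∪ {T} = {C,T} (union, +1)
BCPVWZ@4: {A} ∪ {C,T} = {A,C,T} (union, +1)
BW@5: {A} ∪ {G} = {A,G} (union, +1)
CP@5: {C} ∪ {T} = {C,T} (union, +1)
BCPW@5: {A,G} ∪ {C,T} = {A,C,G,T} (union, +1)
VZ@5: {G} ∪ {C} = {C,G} (union, +1)
BCPVWZ@5: {A,C,G,T} ∩ {C,G} = {C,G} (intersection, +0)
per-site changes: [3, 2, 4, 3, 4, 4]; total = 20

20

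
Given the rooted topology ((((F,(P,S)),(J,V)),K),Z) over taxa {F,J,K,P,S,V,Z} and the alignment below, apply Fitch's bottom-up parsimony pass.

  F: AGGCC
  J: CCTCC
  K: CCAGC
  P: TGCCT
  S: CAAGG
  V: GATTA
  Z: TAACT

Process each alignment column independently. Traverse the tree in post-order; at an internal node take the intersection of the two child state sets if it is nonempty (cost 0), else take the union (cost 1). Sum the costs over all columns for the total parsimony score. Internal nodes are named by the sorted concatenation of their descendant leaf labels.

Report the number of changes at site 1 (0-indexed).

PS@0: {T} ∪ {C} = {C,T} (union, +1)
FPS@0: {A} ∪ {C,T} = {A,C,T} (union, +1)
JV@0: {C} ∪ {G} = {C,G} (union, +1)
FJPSV@0: {A,C,T} ∩ {C,G} = {C} (intersection, +0)
FJKPSV@0: {C} ∩ {C} = {C} (intersection, +0)
FJKPSVZ@0: {C} ∪ {T} = {C,T} (union, +1)
PS@1: {G} ∪ {A} = {A,G} (union, +1)
FPS@1: {G} ∩ {A,G} = {G} (intersection, +0)
JV@1: {C} ∪ {A} = {A,C} (union, +1)
FJPSV@1: {G} ∪ {A,C} = {A,C,G} (union, +1)
FJKPSV@1: {A,C,G} ∩ {C} = {C} (intersection, +0)
FJKPSVZ@1: {C} ∪ {A} = {A,C} (union, +1)
PS@2: {C} ∪ {A} = {A,C} (union, +1)
FPS@2: {G} ∪ {A,C} = {A,C,G} (union, +1)
JV@2: {T} ∩ {T} = {T} (intersection, +0)
FJPSV@2: {A,C,G} ∪ {T} = {A,C,G,T} (union, +1)
FJKPSV@2: {A,C,G,T} ∩ {A} = {A} (intersection, +0)
FJKPSVZ@2: {A} ∩ {A} = {A} (intersection, +0)
PS@3: {C} ∪ {G} = {C,G} (union, +1)
FPS@3: {C} ∩ {C,G} = {C} (intersection, +0)
JV@3: {C} ∪ {T} = {C,T} (union, +1)
FJPSV@3: {C} ∩ {C,T} = {C} (intersection, +0)
FJKPSV@3: {C} ∪ {G} = {C,G} (union, +1)
FJKPSVZ@3: {C,G} ∩ {C} = {C} (intersection, +0)
PS@4: {T} ∪ {G} = {G,T} (union, +1)
FPS@4: {C} ∪ {G,T} = {C,G,T} (union, +1)
JV@4: {C} ∪ {A} = {A,C} (union, +1)
FJPSV@4: {C,G,T} ∩ {A,C} = {C} (intersection, +0)
FJKPSV@4: {C} ∩ {C} = {C} (intersection, +0)
FJKPSVZ@4: {C} ∪ {T} = {C,T} (union, +1)
per-site changes: [4, 4, 3, 3, 4]; total = 18

4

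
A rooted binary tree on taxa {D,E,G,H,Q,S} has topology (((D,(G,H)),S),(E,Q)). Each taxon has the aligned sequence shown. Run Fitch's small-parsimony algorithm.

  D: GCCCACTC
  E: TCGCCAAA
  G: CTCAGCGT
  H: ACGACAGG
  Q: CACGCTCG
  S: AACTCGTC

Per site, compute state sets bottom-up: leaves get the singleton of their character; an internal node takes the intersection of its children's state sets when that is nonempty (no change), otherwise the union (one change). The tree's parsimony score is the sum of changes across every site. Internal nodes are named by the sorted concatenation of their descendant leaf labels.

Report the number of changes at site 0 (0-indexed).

GH@0: {C} ∪ {A} = {A,C} (union, +1)
DGH@0: {G} ∪ {A,C} = {A,C,G} (union, +1)
DGHS@0: {A,C,G} ∩ {A} = {A} (intersection, +0)
EQ@0: {T} ∪ {C} = {C,T} (union, +1)
DEGHQS@0: {A} ∪ {C,T} = {A,C,T} (union, +1)
GH@1: {T} ∪ {C} = {C,T} (union, +1)
DGH@1: {C} ∩ {C,T} = {C} (intersection, +0)
DGHS@1: {C} ∪ {A} = {A,C} (union, +1)
EQ@1: {C} ∪ {A} = {A,C} (union, +1)
DEGHQS@1: {A,C} ∩ {A,C} = {A,C} (intersection, +0)
GH@2: {C} ∪ {G} = {C,G} (union, +1)
DGH@2: {C} ∩ {C,G} = {C} (intersection, +0)
DGHS@2: {C} ∩ {C} = {C} (intersection, +0)
EQ@2: {G} ∪ {C} = {C,G} (union, +1)
DEGHQS@2: {C} ∩ {C,G} = {C} (intersection, +0)
GH@3: {A} ∩ {A} = {A} (intersection, +0)
DGH@3: {C} ∪ {A} = {A,C} (union, +1)
DGHS@3: {A,C} ∪ {T} = {A,C,T} (union, +1)
EQ@3: {C} ∪ {G} = {C,G} (union, +1)
DEGHQS@3: {A,C,T} ∩ {C,G} = {C} (intersection, +0)
GH@4: {G} ∪ {C} = {C,G} (union, +1)
DGH@4: {A} ∪ {C,G} = {A,C,G} (union, +1)
DGHS@4: {A,C,G} ∩ {C} = {C} (intersection, +0)
EQ@4: {C} ∩ {C} = {C} (intersection, +0)
DEGHQS@4: {C} ∩ {C} = {C} (intersection, +0)
GH@5: {C} ∪ {A} = {A,C} (union, +1)
DGH@5: {C} ∩ {A,C} = {C} (intersection, +0)
DGHS@5: {C} ∪ {G} = {C,G} (union, +1)
EQ@5: {A} ∪ {T} = {A,T} (union, +1)
DEGHQS@5: {C,G} ∪ {A,T} = {A,C,G,T} (union, +1)
GH@6: {G} ∩ {G} = {G} (intersection, +0)
DGH@6: {T} ∪ {G} = {G,T} (union, +1)
DGHS@6: {G,T} ∩ {T} = {T} (intersection, +0)
EQ@6: {A} ∪ {C} = {A,C} (union, +1)
DEGHQS@6: {T} ∪ {A,C} = {A,C,T} (union, +1)
GH@7: {T} ∪ {G} = {G,T} (union, +1)
DGH@7: {C} ∪ {G,T} = {C,G,T} (union, +1)
DGHS@7: {C,G,T} ∩ {C} = {C} (intersection, +0)
EQ@7: {A} ∪ {G} = {A,G} (union, +1)
DEGHQS@7: {C} ∪ {A,G} = {A,C,G} (union, +1)
per-site changes: [4, 3, 2, 3, 2, 4, 3, 4]; total = 25

4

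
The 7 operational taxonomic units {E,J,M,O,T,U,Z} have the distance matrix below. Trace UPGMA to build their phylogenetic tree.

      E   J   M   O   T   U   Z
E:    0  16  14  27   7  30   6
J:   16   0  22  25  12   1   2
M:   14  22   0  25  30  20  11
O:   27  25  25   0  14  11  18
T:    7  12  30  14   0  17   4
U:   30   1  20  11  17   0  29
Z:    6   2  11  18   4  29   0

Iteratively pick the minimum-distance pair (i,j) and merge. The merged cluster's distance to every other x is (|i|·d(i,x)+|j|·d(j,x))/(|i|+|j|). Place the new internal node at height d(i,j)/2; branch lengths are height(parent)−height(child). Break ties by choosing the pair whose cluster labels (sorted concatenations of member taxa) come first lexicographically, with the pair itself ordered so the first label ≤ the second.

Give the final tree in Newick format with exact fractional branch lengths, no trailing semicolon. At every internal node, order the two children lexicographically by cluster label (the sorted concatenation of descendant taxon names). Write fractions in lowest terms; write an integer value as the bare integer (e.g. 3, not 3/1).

((((E:13/4,(T:2,Z:2):5/4):67/12,(J:1/2,U:1/2):25/3):2/3,O:19/2):2/3,M:61/6)

iteration 1: select J,U (d=1); attach at lengths (1/2, 1/2); label the merged cluster JU
  updated: d(E,JU)=23, d(JU,M)=21, d(JU,O)=18, d(JU,T)=29/2, d(JU,Z)=31/2
iteration 2: select T,Z (d=4); attach at lengths (2, 2); label the merged cluster TZ
  updated: d(E,TZ)=13/2, d(JU,TZ)=15, d(M,TZ)=41/2, d(O,TZ)=16
iteration 3: select E,TZ (d=13/2); attach at lengths (13/4, 5/4); label the merged cluster ETZ
  updated: d(ETZ,JU)=53/3, d(ETZ,M)=55/3, d(ETZ,O)=59/3
iteration 4: select ETZ,JU (d=53/3); attach at lengths (67/12, 25/3); label the merged cluster EJTUZ
  updated: d(EJTUZ,M)=97/5, d(EJTUZ,O)=19
iteration 5: select EJTUZ,O (d=19); attach at lengths (2/3, 19/2); label the merged cluster EJOTUZ
  updated: d(EJOTUZ,M)=61/3
iteration 6: select EJOTUZ,M (d=61/3); attach at lengths (2/3, 61/6); label the merged cluster EJMOTUZ
final tree: ((((E:13/4,(T:2,Z:2):5/4):67/12,(J:1/2,U:1/2):25/3):2/3,O:19/2):2/3,M:61/6)
total length: 533/12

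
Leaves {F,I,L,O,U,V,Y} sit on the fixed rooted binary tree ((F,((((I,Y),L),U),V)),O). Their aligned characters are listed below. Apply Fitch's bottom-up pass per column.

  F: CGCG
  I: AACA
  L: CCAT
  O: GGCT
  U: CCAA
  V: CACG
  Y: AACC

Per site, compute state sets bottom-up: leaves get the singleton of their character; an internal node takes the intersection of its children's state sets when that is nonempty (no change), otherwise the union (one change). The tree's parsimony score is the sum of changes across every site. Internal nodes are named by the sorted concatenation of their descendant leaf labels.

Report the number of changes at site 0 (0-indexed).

site 0, node IY: I={A} ∩ Y={A} → {A} (+0)
site 0, node ILY: IY={A} ∪ L={C} → {A,C} (+1)
site 0, node ILUY: ILY={A,C} ∩ U={C} → {C} (+0)
site 0, node ILUVY: ILUY={C} ∩ V={C} → {C} (+0)
site 0, node FILUVY: F={C} ∩ ILUVY={C} → {C} (+0)
site 0, node FILOUVY: FILUVY={C} ∪ O={G} → {C,G} (+1)
site 1, node IY: I={A} ∩ Y={A} → {A} (+0)
site 1, node ILY: IY={A} ∪ L={C} → {A,C} (+1)
site 1, node ILUY: ILY={A,C} ∩ U={C} → {C} (+0)
site 1, node ILUVY: ILUY={C} ∪ V={A} → {A,C} (+1)
site 1, node FILUVY: F={G} ∪ ILUVY={A,C} → {A,C,G} (+1)
site 1, node FILOUVY: FILUVY={A,C,G} ∩ O={G} → {G} (+0)
site 2, node IY: I={C} ∩ Y={C} → {C} (+0)
site 2, node ILY: IY={C} ∪ L={A} → {A,C} (+1)
site 2, node ILUY: ILY={A,C} ∩ U={A} → {A} (+0)
site 2, node ILUVY: ILUY={A} ∪ V={C} → {A,C} (+1)
site 2, node FILUVY: F={C} ∩ ILUVY={A,C} → {C} (+0)
site 2, node FILOUVY: FILUVY={C} ∩ O={C} → {C} (+0)
site 3, node IY: I={A} ∪ Y={C} → {A,C} (+1)
site 3, node ILY: IY={A,C} ∪ L={T} → {A,C,T} (+1)
site 3, node ILUY: ILY={A,C,T} ∩ U={A} → {A} (+0)
site 3, node ILUVY: ILUY={A} ∪ V={G} → {A,G} (+1)
site 3, node FILUVY: F={G} ∩ ILUVY={A,G} → {G} (+0)
site 3, node FILOUVY: FILUVY={G} ∪ O={T} → {G,T} (+1)
per-site changes: [2, 3, 2, 4]; total = 11

2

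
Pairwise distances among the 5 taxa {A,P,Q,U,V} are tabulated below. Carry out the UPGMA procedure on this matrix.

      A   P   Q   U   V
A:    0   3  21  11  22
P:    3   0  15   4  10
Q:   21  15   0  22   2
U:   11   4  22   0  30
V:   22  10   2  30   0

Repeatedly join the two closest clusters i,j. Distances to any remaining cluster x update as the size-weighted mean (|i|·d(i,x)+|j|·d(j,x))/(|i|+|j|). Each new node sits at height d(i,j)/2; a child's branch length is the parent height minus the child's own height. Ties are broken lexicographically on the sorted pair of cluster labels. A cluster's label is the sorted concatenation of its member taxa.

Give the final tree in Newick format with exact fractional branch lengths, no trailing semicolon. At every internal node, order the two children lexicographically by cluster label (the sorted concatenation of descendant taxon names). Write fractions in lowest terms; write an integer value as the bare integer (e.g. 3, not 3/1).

iteration 1: select Q,V (d=2); attach at lengths (1, 1); label the merged cluster QV
  updated: d(A,QV)=43/2, d(P,QV)=25/2, d(QV,U)=26
iteration 2: select A,P (d=3); attach at lengths (3/2, 3/2); label the merged cluster AP
  updated: d(AP,QV)=17, d(AP,U)=15/2
iteration 3: select AP,U (d=15/2); attach at lengths (9/4, 15/4); label the merged cluster APU
  updated: d(APU,QV)=20
iteration 4: select APU,QV (d=20); attach at lengths (25/4, 9); label the merged cluster APQUV
final tree: (((A:3/2,P:3/2):9/4,U:15/4):25/4,(Q:1,V:1):9)
total length: 105/4

(((A:3/2,P:3/2):9/4,U:15/4):25/4,(Q:1,V:1):9)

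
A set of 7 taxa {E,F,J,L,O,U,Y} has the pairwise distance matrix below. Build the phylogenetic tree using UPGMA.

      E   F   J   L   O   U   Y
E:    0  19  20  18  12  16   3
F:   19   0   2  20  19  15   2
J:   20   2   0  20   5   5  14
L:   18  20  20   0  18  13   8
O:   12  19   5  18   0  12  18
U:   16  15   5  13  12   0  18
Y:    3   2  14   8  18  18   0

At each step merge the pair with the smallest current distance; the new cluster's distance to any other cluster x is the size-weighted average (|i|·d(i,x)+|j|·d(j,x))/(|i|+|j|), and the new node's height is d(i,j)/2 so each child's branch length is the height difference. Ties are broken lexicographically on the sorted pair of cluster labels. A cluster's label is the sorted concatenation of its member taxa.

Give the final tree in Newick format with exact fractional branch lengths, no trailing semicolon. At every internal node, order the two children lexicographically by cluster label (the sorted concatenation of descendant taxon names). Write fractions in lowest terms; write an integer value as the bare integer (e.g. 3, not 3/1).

iteration 1: select F,J (d=2); attach at lengths (1, 1); label the merged cluster FJ
  updated: d(E,FJ)=39/2, d(FJ,L)=20, d(FJ,O)=12, d(FJ,U)=10, d(FJ,Y)=8
iteration 2: select E,Y (d=3); attach at lengths (3/2, 3/2); label the merged cluster EY
  updated: d(EY,FJ)=55/4, d(EY,L)=13, d(EY,O)=15, d(EY,U)=17
iteration 3: select FJ,U (d=10); attach at lengths (4, 5); label the merged cluster FJU
  updated: d(EY,FJU)=89/6, d(FJU,L)=53/3, d(FJU,O)=12
iteration 4: select FJU,O (d=12); attach at lengths (1, 6); label the merged cluster FJOU
  updated: d(EY,FJOU)=119/8, d(FJOU,L)=71/4
iteration 5: select EY,L (d=13); attach at lengths (5, 13/2); label the merged cluster ELY
  updated: d(ELY,FJOU)=95/6
iteration 6: select ELY,FJOU (d=95/6); attach at lengths (17/12, 23/12); label the merged cluster EFJLOUY
final tree: (((E:3/2,Y:3/2):5,L:13/2):17/12,(((F:1,J:1):4,U:5):1,O:6):23/12)
total length: 215/6

(((E:3/2,Y:3/2):5,L:13/2):17/12,(((F:1,J:1):4,U:5):1,O:6):23/12)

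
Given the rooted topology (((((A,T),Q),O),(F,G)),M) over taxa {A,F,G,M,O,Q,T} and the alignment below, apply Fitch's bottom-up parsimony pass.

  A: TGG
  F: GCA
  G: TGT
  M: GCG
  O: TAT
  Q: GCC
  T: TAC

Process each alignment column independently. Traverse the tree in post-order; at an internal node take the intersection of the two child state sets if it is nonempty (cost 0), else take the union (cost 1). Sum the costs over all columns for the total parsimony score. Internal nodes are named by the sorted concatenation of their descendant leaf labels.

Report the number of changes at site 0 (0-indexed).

AT@0: {T} ∩ {T} = {T} (intersection, +0)
AQT@0: {T} ∪ {G} = {G,T} (union, +1)
AOQT@0: {G,T} ∩ {T} = {T} (intersection, +0)
FG@0: {G} ∪ {T} = {G,T} (union, +1)
AFGOQT@0: {T} ∩ {G,T} = {T} (intersection, +0)
AFGMOQT@0: {T} ∪ {G} = {G,T} (union, +1)
AT@1: {G} ∪ {A} = {A,G} (union, +1)
AQT@1: {A,G} ∪ {C} = {A,C,G} (union, +1)
AOQT@1: {A,C,G} ∩ {A} = {A} (intersection, +0)
FG@1: {C} ∪ {G} = {C,G} (union, +1)
AFGOQT@1: {A} ∪ {C,G} = {A,C,G} (union, +1)
AFGMOQT@1: {A,C,G} ∩ {C} = {C} (intersection, +0)
AT@2: {G} ∪ {C} = {C,G} (union, +1)
AQT@2: {C,G} ∩ {C} = {C} (intersection, +0)
AOQT@2: {C} ∪ {T} = {C,T} (union, +1)
FG@2: {A} ∪ {T} = {A,T} (union, +1)
AFGOQT@2: {C,T} ∩ {A,T} = {T} (intersection, +0)
AFGMOQT@2: {T} ∪ {G} = {G,T} (union, +1)
per-site changes: [3, 4, 4]; total = 11

3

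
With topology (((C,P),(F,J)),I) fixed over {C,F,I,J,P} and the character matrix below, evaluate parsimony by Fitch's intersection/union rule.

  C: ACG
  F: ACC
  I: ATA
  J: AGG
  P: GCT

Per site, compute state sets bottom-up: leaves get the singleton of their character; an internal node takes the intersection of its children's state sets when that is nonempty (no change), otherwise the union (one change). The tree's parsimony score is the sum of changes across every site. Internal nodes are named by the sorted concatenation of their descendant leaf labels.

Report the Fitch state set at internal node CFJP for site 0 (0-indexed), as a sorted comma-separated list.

[col 0] CP: children C:{A}, P:{G} ∪→ {A,G}; cost 1
[col 0] FJ: children F:{A}, J:{A} ∩→ {A}; cost 0
[col 0] CFJP: children CP:{A,G}, FJ:{A} ∩→ {A}; cost 0
[col 0] CFIJP: children CFJP:{A}, I:{A} ∩→ {A}; cost 0
[col 1] CP: children C:{C}, P:{C} ∩→ {C}; cost 0
[col 1] FJ: children F:{C}, J:{G} ∪→ {C,G}; cost 1
[col 1] CFJP: children CP:{C}, FJ:{C,G} ∩→ {C}; cost 0
[col 1] CFIJP: children CFJP:{C}, I:{T} ∪→ {C,T}; cost 1
[col 2] CP: children C:{G}, P:{T} ∪→ {G,T}; cost 1
[col 2] FJ: children F:{C}, J:{G} ∪→ {C,G}; cost 1
[col 2] CFJP: children CP:{G,T}, FJ:{C,G} ∩→ {G}; cost 0
[col 2] CFIJP: children CFJP:{G}, I:{A} ∪→ {A,G}; cost 1
per-site changes: [1, 2, 3]; total = 6

A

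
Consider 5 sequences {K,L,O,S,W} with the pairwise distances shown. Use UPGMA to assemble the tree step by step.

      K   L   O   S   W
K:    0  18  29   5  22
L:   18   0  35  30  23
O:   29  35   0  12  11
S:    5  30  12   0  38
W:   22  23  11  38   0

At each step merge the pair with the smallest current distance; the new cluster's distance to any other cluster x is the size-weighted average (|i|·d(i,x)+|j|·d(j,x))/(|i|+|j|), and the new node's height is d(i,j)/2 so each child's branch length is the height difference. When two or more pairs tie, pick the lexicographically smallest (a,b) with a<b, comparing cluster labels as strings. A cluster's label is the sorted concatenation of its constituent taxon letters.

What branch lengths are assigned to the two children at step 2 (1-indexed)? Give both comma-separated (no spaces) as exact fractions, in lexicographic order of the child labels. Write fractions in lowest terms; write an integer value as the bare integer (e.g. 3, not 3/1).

iteration 1: select K,S (d=5); attach at lengths (5/2, 5/2); label the merged cluster KS
  updated: d(KS,L)=24, d(KS,O)=41/2, d(KS,W)=30
iteration 2: select O,W (d=11); attach at lengths (11/2, 11/2); label the merged cluster OW
  updated: d(KS,OW)=101/4, d(L,OW)=29
iteration 3: select KS,L (d=24); attach at lengths (19/2, 12); label the merged cluster KLS
  updated: d(KLS,OW)=53/2
iteration 4: select KLS,OW (d=53/2); attach at lengths (5/4, 31/4); label the merged cluster KLOSW
final tree: (((K:5/2,S:5/2):19/2,L:12):5/4,(O:11/2,W:11/2):31/4)
total length: 93/2

11/2,11/2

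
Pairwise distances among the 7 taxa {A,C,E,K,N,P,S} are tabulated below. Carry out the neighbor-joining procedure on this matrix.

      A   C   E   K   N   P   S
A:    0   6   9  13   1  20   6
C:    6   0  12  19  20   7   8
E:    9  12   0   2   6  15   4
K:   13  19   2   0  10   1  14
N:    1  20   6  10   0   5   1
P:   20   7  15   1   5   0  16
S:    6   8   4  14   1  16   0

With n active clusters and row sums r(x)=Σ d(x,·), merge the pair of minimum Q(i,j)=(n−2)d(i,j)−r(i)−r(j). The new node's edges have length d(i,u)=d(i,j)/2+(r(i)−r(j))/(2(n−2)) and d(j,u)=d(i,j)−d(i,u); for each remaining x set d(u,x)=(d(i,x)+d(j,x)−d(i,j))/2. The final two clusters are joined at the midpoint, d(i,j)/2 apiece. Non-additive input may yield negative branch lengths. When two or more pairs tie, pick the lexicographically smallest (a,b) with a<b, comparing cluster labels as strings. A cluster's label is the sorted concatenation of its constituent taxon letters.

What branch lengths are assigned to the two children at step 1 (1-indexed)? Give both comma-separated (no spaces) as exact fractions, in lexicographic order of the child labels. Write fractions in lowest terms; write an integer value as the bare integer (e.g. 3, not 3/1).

0,1

1. join K+P (d=1, Q=-118) ⇒ KP; edges |K|=0, |P|=1
  updated: d(A,KP)=16, d(C,KP)=25/2, d(E,KP)=8, d(KP,N)=7, d(KP,S)=29/2
2. join A+C (d=6, Q=-145/2) ⇒ AC; edges |A|=7/16, |C|=89/16
  updated: d(AC,E)=15/2, d(AC,KP)=45/4, d(AC,N)=15/2, d(AC,S)=4
3. join E+KP (d=8, Q=-169/4) ⇒ EKP; edges |E|=35/24, |KP|=157/24
  updated: d(AC,EKP)=43/8, d(EKP,N)=5/2, d(EKP,S)=21/4
4. join AC+EKP (d=43/8, Q=-77/4) ⇒ ACEKP; edges |AC|=29/8, |EKP|=7/4
  updated: d(ACEKP,N)=37/16, d(ACEKP,S)=31/16
5. join ACEKP+N (d=37/16, Q=-21/4) ⇒ ACEKNP; edges |ACEKP|=13/8, |N|=11/16
  updated: d(ACEKNP,S)=5/16
6. join ACEKNP+S (d=5/16) ⇒ ACEKNPS; edges |ACEKNP|=5/32, |S|=5/32
final tree: ((((A:7/16,C:89/16):29/8,(E:35/24,(K:0,P:1):157/24):7/4):13/8,N:11/16):5/32,S:5/32)
total length: 23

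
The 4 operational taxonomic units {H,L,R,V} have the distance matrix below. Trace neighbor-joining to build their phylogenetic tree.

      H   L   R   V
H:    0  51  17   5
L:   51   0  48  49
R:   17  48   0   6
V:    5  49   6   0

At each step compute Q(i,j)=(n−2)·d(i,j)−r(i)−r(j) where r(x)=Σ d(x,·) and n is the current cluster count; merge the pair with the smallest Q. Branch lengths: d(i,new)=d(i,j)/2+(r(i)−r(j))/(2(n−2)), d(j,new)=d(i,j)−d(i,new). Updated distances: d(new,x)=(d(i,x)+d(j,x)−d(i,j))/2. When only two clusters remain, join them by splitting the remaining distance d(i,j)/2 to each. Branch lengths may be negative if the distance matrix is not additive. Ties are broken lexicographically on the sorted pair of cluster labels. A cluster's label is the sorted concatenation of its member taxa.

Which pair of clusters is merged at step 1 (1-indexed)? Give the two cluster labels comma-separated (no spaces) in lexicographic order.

1. join H+V (d=5, Q=-123) ⇒ HV; edges |H|=23/4, |V|=-3/4
  updated: d(HV,L)=95/2, d(HV,R)=9
2. join HV+L (d=95/2, Q=-209/2) ⇒ HLV; edges |HV|=17/4, |L|=173/4
  updated: d(HLV,R)=19/4
3. join HLV+R (d=19/4) ⇒ HLRV; edges |HLV|=19/8, |R|=19/8
final tree: (((H:23/4,V:-3/4):17/4,L:173/4):19/8,R:19/8)
total length: 229/4

H,V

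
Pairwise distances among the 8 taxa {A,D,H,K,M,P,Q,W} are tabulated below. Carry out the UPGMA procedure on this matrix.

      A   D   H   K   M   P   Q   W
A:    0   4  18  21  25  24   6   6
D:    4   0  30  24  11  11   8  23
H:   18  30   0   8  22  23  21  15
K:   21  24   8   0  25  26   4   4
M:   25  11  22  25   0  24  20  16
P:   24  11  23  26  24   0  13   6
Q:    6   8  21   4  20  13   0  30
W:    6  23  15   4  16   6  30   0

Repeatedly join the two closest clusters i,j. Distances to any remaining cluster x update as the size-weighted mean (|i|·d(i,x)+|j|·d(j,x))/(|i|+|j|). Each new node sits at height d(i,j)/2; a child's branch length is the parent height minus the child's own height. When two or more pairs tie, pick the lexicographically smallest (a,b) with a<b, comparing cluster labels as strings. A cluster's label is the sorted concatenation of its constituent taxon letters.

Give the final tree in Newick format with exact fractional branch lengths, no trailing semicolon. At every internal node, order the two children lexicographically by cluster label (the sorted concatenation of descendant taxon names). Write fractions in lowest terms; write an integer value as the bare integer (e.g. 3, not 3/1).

((((A:2,D:2):6,(P:3,W:3):5):13/12,(H:29/4,(K:2,Q:2):21/4):11/6):95/84,M:143/14)

1. join A+D (d=4) ⇒ AD; edges |A|=2, |D|=2
  updated: d(AD,H)=24, d(AD,K)=45/2, d(AD,M)=18, d(AD,P)=35/2, d(AD,Q)=7, d(AD,W)=29/2
2. join K+Q (d=4) ⇒ KQ; edges |K|=2, |Q|=2
  updated: d(AD,KQ)=59/4, d(H,KQ)=29/2, d(KQ,M)=45/2, d(KQ,P)=39/2, d(KQ,W)=17
3. join P+W (d=6) ⇒ PW; edges |P|=3, |W|=3
  updated: d(AD,PW)=16, d(H,PW)=19, d(KQ,PW)=73/4, d(M,PW)=20
4. join H+KQ (d=29/2) ⇒ HKQ; edges |H|=29/4, |KQ|=21/4
  updated: d(AD,HKQ)=107/6, d(HKQ,M)=67/3, d(HKQ,PW)=37/2
5. join AD+PW (d=16) ⇒ ADPW; edges |AD|=6, |PW|=5
  updated: d(ADPW,HKQ)=109/6, d(ADPW,M)=19
6. join ADPW+HKQ (d=109/6) ⇒ ADHKPQW; edges |ADPW|=13/12, |HKQ|=11/6
  updated: d(ADHKPQW,M)=143/7
7. join ADHKPQW+M (d=143/7) ⇒ ADHKMPQW; edges |ADHKPQW|=95/84, |M|=143/14
final tree: ((((A:2,D:2):6,(P:3,W:3):5):13/12,(H:29/4,(K:2,Q:2):21/4):11/6):95/84,M:143/14)
total length: 1087/21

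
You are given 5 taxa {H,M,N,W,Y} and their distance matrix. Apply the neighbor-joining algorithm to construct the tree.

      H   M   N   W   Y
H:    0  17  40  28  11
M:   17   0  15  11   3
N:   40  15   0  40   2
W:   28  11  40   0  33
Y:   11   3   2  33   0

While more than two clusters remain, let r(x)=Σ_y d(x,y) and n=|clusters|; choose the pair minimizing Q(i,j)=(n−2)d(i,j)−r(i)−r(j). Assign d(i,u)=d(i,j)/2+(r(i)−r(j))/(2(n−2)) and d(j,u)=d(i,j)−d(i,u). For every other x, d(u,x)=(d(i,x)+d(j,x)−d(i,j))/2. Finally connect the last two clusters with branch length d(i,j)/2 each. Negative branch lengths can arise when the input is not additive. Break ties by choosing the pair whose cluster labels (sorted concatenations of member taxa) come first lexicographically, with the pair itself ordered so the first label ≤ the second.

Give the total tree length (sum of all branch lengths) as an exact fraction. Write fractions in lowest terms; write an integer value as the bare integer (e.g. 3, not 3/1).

335/8

1. join N+Y (d=2, Q=-140) ⇒ NY; edges |N|=9, |Y|=-7
  updated: d(H,NY)=49/2, d(M,NY)=8, d(NY,W)=71/2
2. join H+NY (d=49/2, Q=-177/2) ⇒ HNY; edges |H|=101/8, |NY|=95/8
  updated: d(HNY,M)=1/4, d(HNY,W)=39/2
3. join HNY+M (d=1/4, Q=-123/4) ⇒ HMNY; edges |HNY|=35/8, |M|=-33/8
  updated: d(HMNY,W)=121/8
4. join HMNY+W (d=121/8) ⇒ HMNWY; edges |HMNY|=121/16, |W|=121/16
final tree: (((H:101/8,(N:9,Y:-7):95/8):35/8,M:-33/8):121/16,W:121/16)
total length: 335/8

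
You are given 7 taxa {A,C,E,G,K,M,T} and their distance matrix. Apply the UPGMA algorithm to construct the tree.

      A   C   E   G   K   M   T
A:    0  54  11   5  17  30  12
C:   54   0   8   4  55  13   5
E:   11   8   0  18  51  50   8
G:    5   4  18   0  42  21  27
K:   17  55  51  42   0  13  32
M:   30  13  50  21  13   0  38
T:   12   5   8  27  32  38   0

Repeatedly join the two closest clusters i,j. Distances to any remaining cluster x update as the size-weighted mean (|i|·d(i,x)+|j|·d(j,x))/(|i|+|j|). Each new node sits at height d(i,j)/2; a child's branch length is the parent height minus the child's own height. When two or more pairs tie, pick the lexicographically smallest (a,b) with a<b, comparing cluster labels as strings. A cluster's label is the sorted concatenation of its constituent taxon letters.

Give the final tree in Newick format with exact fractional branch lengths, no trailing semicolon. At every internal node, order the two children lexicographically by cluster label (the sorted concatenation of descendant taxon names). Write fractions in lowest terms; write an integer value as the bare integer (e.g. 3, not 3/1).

(((A:23/4,(E:4,T:4):7/4):4,(C:2,G:2):31/4):77/10,(K:13/2,M:13/2):219/20)

iteration 1: select C,G (d=4); attach at lengths (2, 2); label the merged cluster CG
  updated: d(A,CG)=59/2, d(CG,E)=13, d(CG,K)=97/2, d(CG,M)=17, d(CG,T)=16
iteration 2: select E,T (d=8); attach at lengths (4, 4); label the merged cluster ET
  updated: d(A,ET)=23/2, d(CG,ET)=29/2, d(ET,K)=83/2, d(ET,M)=44
iteration 3: select A,ET (d=23/2); attach at lengths (23/4, 7/4); label the merged cluster AET
  updated: d(AET,CG)=39/2, d(AET,K)=100/3, d(AET,M)=118/3
iteration 4: select K,M (d=13); attach at lengths (13/2, 13/2); label the merged cluster KM
  updated: d(AET,KM)=109/3, d(CG,KM)=131/4
iteration 5: select AET,CG (d=39/2); attach at lengths (4, 31/4); label the merged cluster ACEGT
  updated: d(ACEGT,KM)=349/10
iteration 6: select ACEGT,KM (d=349/10); attach at lengths (77/10, 219/20); label the merged cluster ACEGKMT
final tree: (((A:23/4,(E:4,T:4):7/4):4,(C:2,G:2):31/4):77/10,(K:13/2,M:13/2):219/20)
total length: 629/10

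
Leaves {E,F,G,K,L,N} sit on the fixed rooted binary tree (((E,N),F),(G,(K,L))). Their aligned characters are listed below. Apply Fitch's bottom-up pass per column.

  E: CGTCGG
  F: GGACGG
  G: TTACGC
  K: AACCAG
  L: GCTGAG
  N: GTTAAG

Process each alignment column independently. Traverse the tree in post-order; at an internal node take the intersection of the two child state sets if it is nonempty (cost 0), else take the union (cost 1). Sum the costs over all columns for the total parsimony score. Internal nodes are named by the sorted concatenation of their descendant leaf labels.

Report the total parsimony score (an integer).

site 0, node EN: E={C} ∪ N={G} → {C,G} (+1)
site 0, node EFN: EN={C,G} ∩ F={G} → {G} (+0)
site 0, node KL: K={A} ∪ L={G} → {A,G} (+1)
site 0, node GKL: G={T} ∪ KL={A,G} → {A,G,T} (+1)
site 0, node EFGKLN: EFN={G} ∩ GKL={A,G,T} → {G} (+0)
site 1, node EN: E={G} ∪ N={T} → {G,T} (+1)
site 1, node EFN: EN={G,T} ∩ F={G} → {G} (+0)
site 1, node KL: K={A} ∪ L={C} → {A,C} (+1)
site 1, node GKL: G={T} ∪ KL={A,C} → {A,C,T} (+1)
site 1, node EFGKLN: EFN={G} ∪ GKL={A,C,T} → {A,C,G,T} (+1)
site 2, node EN: E={T} ∩ N={T} → {T} (+0)
site 2, node EFN: EN={T} ∪ F={A} → {A,T} (+1)
site 2, node KL: K={C} ∪ L={T} → {C,T} (+1)
site 2, node GKL: G={A} ∪ KL={C,T} → {A,C,T} (+1)
site 2, node EFGKLN: EFN={A,T} ∩ GKL={A,C,T} → {A,T} (+0)
site 3, node EN: E={C} ∪ N={A} → {A,C} (+1)
site 3, node EFN: EN={A,C} ∩ F={C} → {C} (+0)
site 3, node KL: K={C} ∪ L={G} → {C,G} (+1)
site 3, node GKL: G={C} ∩ KL={C,G} → {C} (+0)
site 3, node EFGKLN: EFN={C} ∩ GKL={C} → {C} (+0)
site 4, node EN: E={G} ∪ N={A} → {A,G} (+1)
site 4, node EFN: EN={A,G} ∩ F={G} → {G} (+0)
site 4, node KL: K={A} ∩ L={A} → {A} (+0)
site 4, node GKL: G={G} ∪ KL={A} → {A,G} (+1)
site 4, node EFGKLN: EFN={G} ∩ GKL={A,G} → {G} (+0)
site 5, node EN: E={G} ∩ N={G} → {G} (+0)
site 5, node EFN: EN={G} ∩ F={G} → {G} (+0)
site 5, node KL: K={G} ∩ L={G} → {G} (+0)
site 5, node GKL: G={C} ∪ KL={G} → {C,G} (+1)
site 5, node EFGKLN: EFN={G} ∩ GKL={C,G} → {G} (+0)
per-site changes: [3, 4, 3, 2, 2, 1]; total = 15

15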